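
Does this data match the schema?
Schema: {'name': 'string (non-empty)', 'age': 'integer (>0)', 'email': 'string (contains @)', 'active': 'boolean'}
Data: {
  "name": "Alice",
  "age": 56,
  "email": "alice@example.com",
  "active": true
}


Validating each field against schema:
  name: OK (non-empty string)
  age: OK (positive integer)
  email: OK (string with @)
  active: OK (boolean)

Result: VALID

VALID


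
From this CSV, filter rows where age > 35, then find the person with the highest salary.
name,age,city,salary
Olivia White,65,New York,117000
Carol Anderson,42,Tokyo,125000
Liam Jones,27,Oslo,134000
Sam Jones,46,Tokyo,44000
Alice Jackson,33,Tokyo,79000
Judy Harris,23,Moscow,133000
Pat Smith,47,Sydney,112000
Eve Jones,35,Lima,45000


Filter: age > 35
Sort by: salary (descending)

Filtered records (4):
  Carol Anderson, age 42, salary $125000
  Olivia White, age 65, salary $117000
  Pat Smith, age 47, salary $112000
  Sam Jones, age 46, salary $44000

Highest salary: Carol Anderson ($125000)

Carol Anderson


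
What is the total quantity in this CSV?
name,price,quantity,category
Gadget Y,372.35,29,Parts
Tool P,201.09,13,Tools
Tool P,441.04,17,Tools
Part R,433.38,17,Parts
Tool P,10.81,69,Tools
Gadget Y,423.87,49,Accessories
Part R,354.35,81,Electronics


Computing total quantity:
Values: [29, 13, 17, 17, 69, 49, 81]
Sum = 275

275


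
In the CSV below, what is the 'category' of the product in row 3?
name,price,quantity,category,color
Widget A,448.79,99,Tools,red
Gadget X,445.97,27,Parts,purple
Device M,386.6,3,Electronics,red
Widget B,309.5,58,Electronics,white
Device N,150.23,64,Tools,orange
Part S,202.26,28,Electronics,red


Query: Row 3 ('Device M'), column 'category'
Value: Electronics

Electronics


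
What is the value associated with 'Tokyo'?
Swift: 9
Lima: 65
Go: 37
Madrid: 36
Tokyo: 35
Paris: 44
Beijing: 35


Looking up key 'Tokyo'
Value: 35

35


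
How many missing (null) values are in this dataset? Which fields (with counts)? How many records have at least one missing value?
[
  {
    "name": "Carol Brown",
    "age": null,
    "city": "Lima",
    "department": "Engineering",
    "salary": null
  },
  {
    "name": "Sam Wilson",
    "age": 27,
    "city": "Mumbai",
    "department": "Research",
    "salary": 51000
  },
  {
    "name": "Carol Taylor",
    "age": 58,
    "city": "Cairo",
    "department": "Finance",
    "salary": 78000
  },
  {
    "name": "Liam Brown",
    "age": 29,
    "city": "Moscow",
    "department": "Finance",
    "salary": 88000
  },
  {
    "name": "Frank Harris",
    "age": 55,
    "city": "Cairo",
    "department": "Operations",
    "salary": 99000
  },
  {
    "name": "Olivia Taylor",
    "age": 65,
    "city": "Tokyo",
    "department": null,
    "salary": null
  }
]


Checking for missing (null) values in 6 records:

  Carol Brown: age, salary
  Sam Wilson: complete
  Carol Taylor: complete
  Liam Brown: complete
  Frank Harris: complete
  Olivia Taylor: department, salary

Per field:
  name: 0 missing
  age: 1 missing
  city: 0 missing
  department: 1 missing
  salary: 2 missing

Total missing values: 4
Records with any missing: 2

4 missing values (age: 1, department: 1, salary: 2); 2 incomplete records


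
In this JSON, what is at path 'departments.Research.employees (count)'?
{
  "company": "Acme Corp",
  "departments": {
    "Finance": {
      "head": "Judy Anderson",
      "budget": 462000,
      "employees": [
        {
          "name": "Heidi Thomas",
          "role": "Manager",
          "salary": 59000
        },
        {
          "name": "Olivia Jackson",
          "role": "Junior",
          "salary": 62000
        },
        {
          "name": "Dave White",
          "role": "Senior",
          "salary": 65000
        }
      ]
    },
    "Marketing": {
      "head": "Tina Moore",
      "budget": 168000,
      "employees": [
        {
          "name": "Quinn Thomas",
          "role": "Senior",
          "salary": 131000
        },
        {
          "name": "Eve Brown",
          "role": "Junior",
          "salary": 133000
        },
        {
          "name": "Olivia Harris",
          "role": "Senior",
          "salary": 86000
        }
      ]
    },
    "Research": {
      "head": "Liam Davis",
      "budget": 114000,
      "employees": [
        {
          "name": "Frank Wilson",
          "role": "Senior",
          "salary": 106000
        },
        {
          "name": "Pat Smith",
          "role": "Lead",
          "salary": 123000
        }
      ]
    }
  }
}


Path: departments.Research.employees (count)

Navigate:
  -> departments
  -> Research
  -> employees (array, length 2)

2


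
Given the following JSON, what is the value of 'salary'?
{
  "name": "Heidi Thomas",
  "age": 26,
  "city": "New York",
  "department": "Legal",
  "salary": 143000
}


Looking up field 'salary'
Value: 143000

143000


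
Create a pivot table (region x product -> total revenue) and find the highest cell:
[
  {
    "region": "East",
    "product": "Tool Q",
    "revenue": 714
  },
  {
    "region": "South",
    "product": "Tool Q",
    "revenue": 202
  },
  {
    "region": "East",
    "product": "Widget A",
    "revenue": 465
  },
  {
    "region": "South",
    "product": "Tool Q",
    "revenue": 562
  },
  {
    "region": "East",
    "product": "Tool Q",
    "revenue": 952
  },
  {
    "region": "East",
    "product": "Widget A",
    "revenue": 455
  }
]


Pivot: region (rows) x product (columns) -> total revenue

     Tool Q        Widget A    
East          1666           920  
South          764             0  

Highest: East / Tool Q = $1666

East / Tool Q = $1666


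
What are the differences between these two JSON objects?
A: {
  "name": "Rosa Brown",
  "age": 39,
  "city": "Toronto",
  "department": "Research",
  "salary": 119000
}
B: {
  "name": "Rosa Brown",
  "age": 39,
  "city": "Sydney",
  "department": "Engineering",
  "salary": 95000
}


Comparing each field (in key order):
  name: same
  age: same
  city: DIFFERENT
  department: DIFFERENT
  salary: DIFFERENT
Differences:
  city: Toronto -> Sydney
  department: Research -> Engineering
  salary: 119000 -> 95000

3 field(s) changed

3 changes: city, department, salary


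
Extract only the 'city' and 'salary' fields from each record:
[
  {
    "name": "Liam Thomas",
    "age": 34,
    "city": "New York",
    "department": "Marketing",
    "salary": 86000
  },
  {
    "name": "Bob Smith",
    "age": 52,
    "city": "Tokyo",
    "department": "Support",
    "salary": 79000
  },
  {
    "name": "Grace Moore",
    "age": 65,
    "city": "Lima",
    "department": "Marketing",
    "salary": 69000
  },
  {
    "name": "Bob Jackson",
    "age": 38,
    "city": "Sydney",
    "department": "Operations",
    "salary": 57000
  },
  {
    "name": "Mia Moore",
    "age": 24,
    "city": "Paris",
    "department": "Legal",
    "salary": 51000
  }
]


Original: 5 records with fields: name, age, city, department, salary
Keep: ['city', 'salary']
Drop: ['name', 'age', 'department']
Result: 5 records, 2 fields each

[
  {
    "city": "New York",
    "salary": 86000
  },
  {
    "city": "Tokyo",
    "salary": 79000
  },
  {
    "city": "Lima",
    "salary": 69000
  },
  {
    "city": "Sydney",
    "salary": 57000
  },
  {
    "city": "Paris",
    "salary": 51000
  }
]


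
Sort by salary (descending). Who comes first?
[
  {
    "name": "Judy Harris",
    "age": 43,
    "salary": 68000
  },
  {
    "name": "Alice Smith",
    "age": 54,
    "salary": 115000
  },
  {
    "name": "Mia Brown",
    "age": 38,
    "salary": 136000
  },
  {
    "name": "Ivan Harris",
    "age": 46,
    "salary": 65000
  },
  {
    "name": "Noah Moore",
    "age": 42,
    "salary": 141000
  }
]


Sort by: salary (descending)

Sorted order:
  1. Noah Moore (salary = 141000)
  2. Mia Brown (salary = 136000)
  3. Alice Smith (salary = 115000)
  4. Judy Harris (salary = 68000)
  5. Ivan Harris (salary = 65000)

First: Noah Moore

Noah Moore


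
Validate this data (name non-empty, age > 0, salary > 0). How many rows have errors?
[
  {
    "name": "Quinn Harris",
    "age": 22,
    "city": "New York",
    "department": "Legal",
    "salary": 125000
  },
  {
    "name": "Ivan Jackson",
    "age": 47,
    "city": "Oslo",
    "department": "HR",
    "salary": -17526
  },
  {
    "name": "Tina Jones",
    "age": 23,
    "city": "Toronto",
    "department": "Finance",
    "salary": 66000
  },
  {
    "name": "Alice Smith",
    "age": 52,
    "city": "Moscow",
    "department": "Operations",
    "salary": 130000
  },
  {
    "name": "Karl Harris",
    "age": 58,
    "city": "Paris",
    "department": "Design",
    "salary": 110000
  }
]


Validating 5 records:
Rules: name non-empty, age > 0, salary > 0

  Row 1 (Quinn Harris): OK
  Row 2 (Ivan Jackson): negative salary: -17526
  Row 3 (Tina Jones): OK
  Row 4 (Alice Smith): OK
  Row 5 (Karl Harris): OK

Total errors: 1

1 errors


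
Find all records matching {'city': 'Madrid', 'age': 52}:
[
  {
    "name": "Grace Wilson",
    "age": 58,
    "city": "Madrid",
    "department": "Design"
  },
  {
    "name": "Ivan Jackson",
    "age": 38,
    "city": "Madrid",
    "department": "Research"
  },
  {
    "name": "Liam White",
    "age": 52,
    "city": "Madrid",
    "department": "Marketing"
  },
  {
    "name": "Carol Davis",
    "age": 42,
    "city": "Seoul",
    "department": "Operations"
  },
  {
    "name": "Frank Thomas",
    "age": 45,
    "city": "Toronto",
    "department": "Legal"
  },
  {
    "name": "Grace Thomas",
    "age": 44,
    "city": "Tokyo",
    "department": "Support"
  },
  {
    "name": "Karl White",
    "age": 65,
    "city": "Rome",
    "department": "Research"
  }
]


Search criteria: {'city': 'Madrid', 'age': 52}

Checking 7 records:
  Grace Wilson: {city: Madrid, age: 58}
  Ivan Jackson: {city: Madrid, age: 38}
  Liam White: {city: Madrid, age: 52} <-- MATCH
  Carol Davis: {city: Seoul, age: 42}
  Frank Thomas: {city: Toronto, age: 45}
  Grace Thomas: {city: Tokyo, age: 44}
  Karl White: {city: Rome, age: 65}

Matches: ["Liam White"]

["Liam White"]


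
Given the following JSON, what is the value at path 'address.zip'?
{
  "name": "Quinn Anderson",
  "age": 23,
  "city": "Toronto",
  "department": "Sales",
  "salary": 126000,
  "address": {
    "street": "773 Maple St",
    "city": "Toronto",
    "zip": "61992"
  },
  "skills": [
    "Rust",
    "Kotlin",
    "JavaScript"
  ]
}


Query: address.zip
Path: address -> zip
Value: 61992

61992


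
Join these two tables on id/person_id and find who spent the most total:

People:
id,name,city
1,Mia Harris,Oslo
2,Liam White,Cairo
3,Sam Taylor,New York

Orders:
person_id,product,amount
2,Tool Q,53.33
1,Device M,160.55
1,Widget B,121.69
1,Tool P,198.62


Join on: people.id = orders.person_id

Joined rows:
  Liam White (Cairo) bought Tool Q for $53.33
  Mia Harris (Oslo) bought Device M for $160.55
  Mia Harris (Oslo) bought Widget B for $121.69
  Mia Harris (Oslo) bought Tool P for $198.62

Total per person:
  Mia Harris: $480.86
  Liam White: $53.33

Top spender: Mia Harris ($480.86)

Mia Harris ($480.86)


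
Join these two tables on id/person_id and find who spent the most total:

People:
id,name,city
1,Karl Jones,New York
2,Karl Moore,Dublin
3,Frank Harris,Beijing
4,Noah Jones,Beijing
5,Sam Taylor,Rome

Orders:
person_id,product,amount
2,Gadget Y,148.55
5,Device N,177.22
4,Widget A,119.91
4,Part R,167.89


Join on: people.id = orders.person_id

Joined rows:
  Karl Moore (Dublin) bought Gadget Y for $148.55
  Sam Taylor (Rome) bought Device N for $177.22
  Noah Jones (Beijing) bought Widget A for $119.91
  Noah Jones (Beijing) bought Part R for $167.89

Total per person:
  Noah Jones: $287.80
  Sam Taylor: $177.22
  Karl Moore: $148.55

Top spender: Noah Jones ($287.80)

Noah Jones ($287.80)


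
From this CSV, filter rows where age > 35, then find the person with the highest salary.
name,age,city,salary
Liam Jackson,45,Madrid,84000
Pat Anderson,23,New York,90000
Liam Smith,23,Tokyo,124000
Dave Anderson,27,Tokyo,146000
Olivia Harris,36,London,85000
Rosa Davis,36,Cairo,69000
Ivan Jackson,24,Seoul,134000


Filter: age > 35
Sort by: salary (descending)

Filtered records (3):
  Olivia Harris, age 36, salary $85000
  Liam Jackson, age 45, salary $84000
  Rosa Davis, age 36, salary $69000

Highest salary: Olivia Harris ($85000)

Olivia Harris


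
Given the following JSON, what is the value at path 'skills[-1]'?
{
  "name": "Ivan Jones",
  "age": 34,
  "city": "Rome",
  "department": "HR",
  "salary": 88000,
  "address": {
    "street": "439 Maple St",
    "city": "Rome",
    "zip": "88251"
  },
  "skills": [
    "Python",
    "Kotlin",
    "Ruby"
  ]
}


Query: skills[-1]
Path: skills -> last element
Value: Ruby

Ruby


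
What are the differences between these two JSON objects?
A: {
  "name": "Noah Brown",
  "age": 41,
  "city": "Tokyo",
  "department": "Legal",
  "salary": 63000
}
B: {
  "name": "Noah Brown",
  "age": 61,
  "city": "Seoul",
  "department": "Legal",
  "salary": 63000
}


Comparing each field (in key order):
  name: same
  age: DIFFERENT
  city: DIFFERENT
  department: same
  salary: same
Differences:
  age: 41 -> 61
  city: Tokyo -> Seoul

2 field(s) changed

2 changes: age, city


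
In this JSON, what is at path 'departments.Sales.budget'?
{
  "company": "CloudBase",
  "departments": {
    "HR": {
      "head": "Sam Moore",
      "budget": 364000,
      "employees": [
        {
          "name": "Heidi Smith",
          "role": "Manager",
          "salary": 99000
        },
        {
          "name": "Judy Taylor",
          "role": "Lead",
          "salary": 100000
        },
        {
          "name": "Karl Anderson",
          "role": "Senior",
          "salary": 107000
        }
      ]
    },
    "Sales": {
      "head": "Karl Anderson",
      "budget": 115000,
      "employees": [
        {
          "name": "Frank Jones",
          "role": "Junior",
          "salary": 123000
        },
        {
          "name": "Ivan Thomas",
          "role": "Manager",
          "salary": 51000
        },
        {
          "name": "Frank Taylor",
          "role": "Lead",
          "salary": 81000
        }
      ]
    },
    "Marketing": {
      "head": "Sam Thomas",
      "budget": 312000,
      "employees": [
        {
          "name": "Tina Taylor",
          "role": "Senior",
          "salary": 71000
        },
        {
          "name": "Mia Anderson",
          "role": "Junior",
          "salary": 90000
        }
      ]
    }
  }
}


Path: departments.Sales.budget

Navigate:
  -> departments
  -> Sales
  -> budget = 115000

115000


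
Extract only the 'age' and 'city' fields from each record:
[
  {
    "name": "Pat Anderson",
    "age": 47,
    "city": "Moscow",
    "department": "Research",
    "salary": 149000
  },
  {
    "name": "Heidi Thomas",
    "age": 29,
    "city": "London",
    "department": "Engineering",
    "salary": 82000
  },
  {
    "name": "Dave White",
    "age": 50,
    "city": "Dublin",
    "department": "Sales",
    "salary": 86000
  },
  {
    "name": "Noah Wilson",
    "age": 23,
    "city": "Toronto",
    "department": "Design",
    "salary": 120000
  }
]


Original: 4 records with fields: name, age, city, department, salary
Keep: ['age', 'city']
Drop: ['name', 'department', 'salary']
Result: 4 records, 2 fields each

[
  {
    "age": 47,
    "city": "Moscow"
  },
  {
    "age": 29,
    "city": "London"
  },
  {
    "age": 50,
    "city": "Dublin"
  },
  {
    "age": 23,
    "city": "Toronto"
  }
]


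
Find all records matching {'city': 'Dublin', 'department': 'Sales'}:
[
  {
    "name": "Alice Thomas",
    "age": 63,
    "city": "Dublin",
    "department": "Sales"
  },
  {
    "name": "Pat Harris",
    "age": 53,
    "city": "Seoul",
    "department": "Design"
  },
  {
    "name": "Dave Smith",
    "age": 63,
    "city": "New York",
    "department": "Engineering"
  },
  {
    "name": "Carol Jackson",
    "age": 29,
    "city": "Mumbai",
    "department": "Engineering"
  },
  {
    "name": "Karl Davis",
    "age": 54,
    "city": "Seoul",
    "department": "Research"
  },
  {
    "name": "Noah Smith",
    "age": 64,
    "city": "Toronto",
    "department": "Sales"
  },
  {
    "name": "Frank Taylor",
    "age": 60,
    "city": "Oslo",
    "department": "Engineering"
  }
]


Search criteria: {'city': 'Dublin', 'department': 'Sales'}

Checking 7 records:
  Alice Thomas: {city: Dublin, department: Sales} <-- MATCH
  Pat Harris: {city: Seoul, department: Design}
  Dave Smith: {city: New York, department: Engineering}
  Carol Jackson: {city: Mumbai, department: Engineering}
  Karl Davis: {city: Seoul, department: Research}
  Noah Smith: {city: Toronto, department: Sales}
  Frank Taylor: {city: Oslo, department: Engineering}

Matches: ["Alice Thomas"]

["Alice Thomas"]


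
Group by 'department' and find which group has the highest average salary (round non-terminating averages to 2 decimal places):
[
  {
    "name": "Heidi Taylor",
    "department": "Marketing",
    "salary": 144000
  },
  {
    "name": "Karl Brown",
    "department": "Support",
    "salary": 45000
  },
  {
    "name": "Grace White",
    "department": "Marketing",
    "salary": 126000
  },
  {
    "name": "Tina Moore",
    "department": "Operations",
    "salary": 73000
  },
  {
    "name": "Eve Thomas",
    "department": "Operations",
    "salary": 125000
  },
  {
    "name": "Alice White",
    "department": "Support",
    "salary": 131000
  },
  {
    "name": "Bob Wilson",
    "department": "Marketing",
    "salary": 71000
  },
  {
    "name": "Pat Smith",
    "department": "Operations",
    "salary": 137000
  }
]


Group by: department

Groups:
  Marketing: 3 people, avg salary = 341000/3 ≈ $113666.67
  Operations: 3 people, avg salary = 335000/3 ≈ $111666.67
  Support: 2 people, avg salary = 176000/2 = $88000

Highest average salary: Marketing (≈$113666.67)

Marketing (≈$113666.67)


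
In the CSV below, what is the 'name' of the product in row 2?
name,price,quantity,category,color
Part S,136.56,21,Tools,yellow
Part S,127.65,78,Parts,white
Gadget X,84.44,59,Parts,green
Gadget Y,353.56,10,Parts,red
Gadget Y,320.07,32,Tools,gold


Query: Row 2 ('Part S'), column 'name'
Value: Part S

Part S


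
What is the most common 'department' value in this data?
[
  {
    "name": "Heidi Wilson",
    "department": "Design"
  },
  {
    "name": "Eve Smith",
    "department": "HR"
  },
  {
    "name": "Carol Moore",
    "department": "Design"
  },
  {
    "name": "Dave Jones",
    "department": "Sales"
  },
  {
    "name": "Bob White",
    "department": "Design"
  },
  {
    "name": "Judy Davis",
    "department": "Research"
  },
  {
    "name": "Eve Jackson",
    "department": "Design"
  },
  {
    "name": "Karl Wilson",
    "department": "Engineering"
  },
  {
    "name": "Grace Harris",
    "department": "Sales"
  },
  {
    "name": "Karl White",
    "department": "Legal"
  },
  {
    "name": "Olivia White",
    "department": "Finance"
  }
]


Counting 'department' values across 11 records:

  Design: 4 ####
  Sales: 2 ##
  HR: 1 #
  Research: 1 #
  Engineering: 1 #
  Legal: 1 #
  Finance: 1 #

Most common: Design (4 times)

Design (4 times)


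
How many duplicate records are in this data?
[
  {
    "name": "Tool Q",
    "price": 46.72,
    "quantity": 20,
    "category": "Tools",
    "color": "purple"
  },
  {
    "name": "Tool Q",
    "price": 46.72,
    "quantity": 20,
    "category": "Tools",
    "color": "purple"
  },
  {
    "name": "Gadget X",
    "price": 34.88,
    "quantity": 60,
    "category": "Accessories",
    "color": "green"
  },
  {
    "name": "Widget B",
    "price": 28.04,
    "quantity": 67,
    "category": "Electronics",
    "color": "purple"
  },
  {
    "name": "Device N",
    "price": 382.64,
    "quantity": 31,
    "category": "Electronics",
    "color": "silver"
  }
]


Checking 5 records for duplicates:

  Row 1: Tool Q ($46.72, qty 20)
  Row 2: Tool Q ($46.72, qty 20) <-- DUPLICATE
  Row 3: Gadget X ($34.88, qty 60)
  Row 4: Widget B ($28.04, qty 67)
  Row 5: Device N ($382.64, qty 31)

Duplicates found: 1
Unique records: 4

1 duplicates, 4 unique


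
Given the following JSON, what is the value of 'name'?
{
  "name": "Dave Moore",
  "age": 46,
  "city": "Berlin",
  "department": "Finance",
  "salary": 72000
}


Looking up field 'name'
Value: Dave Moore

Dave Moore


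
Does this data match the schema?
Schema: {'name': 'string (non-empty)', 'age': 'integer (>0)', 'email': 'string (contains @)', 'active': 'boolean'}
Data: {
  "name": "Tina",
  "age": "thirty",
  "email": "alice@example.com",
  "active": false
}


Validating each field against schema:
  name: OK (non-empty string)
  age: FAIL ("thirty" is not an integer)
  email: OK (string with @)
  active: OK (boolean)

Result: INVALID (1 error: age)

INVALID (1 error: age)


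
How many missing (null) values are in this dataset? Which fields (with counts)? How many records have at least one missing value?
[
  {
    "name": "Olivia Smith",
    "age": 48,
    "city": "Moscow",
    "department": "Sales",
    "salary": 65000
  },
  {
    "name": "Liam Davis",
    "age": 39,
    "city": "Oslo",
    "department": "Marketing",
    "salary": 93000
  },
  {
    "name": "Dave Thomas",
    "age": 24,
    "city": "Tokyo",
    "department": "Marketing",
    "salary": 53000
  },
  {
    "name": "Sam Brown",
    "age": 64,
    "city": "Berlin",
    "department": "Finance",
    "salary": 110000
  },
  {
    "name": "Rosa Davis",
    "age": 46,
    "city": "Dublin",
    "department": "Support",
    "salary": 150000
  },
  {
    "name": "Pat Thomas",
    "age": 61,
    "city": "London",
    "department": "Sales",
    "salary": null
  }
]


Checking for missing (null) values in 6 records:

  Olivia Smith: complete
  Liam Davis: complete
  Dave Thomas: complete
  Sam Brown: complete
  Rosa Davis: complete
  Pat Thomas: salary

Per field:
  name: 0 missing
  age: 0 missing
  city: 0 missing
  department: 0 missing
  salary: 1 missing

Total missing values: 1
Records with any missing: 1

1 missing values (salary: 1); 1 incomplete records


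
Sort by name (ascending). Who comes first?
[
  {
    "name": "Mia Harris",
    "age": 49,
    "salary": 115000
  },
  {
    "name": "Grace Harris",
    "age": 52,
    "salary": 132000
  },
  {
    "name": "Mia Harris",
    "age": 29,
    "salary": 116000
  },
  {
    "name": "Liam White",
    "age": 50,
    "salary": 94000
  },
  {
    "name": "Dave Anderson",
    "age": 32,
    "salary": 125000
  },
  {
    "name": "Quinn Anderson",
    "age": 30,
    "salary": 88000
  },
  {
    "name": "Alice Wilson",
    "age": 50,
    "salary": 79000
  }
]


Sort by: name (ascending)

Sorted order:
  1. Alice Wilson (name = Alice Wilson)
  2. Dave Anderson (name = Dave Anderson)
  3. Grace Harris (name = Grace Harris)
  4. Liam White (name = Liam White)
  5. Mia Harris (name = Mia Harris)
  6. Mia Harris (name = Mia Harris)
  7. Quinn Anderson (name = Quinn Anderson)

First: Alice Wilson

Alice Wilson


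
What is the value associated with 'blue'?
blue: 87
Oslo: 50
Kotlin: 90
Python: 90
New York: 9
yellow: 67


Looking up key 'blue'
Value: 87

87


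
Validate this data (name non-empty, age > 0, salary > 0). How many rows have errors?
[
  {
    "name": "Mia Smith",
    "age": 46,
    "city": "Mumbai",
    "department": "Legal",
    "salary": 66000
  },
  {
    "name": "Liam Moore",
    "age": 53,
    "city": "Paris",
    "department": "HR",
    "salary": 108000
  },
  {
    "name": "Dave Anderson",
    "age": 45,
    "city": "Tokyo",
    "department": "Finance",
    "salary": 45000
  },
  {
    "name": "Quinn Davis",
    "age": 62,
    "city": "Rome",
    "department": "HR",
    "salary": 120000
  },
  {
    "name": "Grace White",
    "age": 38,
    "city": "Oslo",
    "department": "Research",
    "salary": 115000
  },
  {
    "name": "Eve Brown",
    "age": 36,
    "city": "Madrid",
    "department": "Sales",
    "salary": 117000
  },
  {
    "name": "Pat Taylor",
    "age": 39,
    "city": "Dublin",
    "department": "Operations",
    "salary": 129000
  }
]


Validating 7 records:
Rules: name non-empty, age > 0, salary > 0

  Row 1 (Mia Smith): OK
  Row 2 (Liam Moore): OK
  Row 3 (Dave Anderson): OK
  Row 4 (Quinn Davis): OK
  Row 5 (Grace White): OK
  Row 6 (Eve Brown): OK
  Row 7 (Pat Taylor): OK

Total errors: 0

0 errors


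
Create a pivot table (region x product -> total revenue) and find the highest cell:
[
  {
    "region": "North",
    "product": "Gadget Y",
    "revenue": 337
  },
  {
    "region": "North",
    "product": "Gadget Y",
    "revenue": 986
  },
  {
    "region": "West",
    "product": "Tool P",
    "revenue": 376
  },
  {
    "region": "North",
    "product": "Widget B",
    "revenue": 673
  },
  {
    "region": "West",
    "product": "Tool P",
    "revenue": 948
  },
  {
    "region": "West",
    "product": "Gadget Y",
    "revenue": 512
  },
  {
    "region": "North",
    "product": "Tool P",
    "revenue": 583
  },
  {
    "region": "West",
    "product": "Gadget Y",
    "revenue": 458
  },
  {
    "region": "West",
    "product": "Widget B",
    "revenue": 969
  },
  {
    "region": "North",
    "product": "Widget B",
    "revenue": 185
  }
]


Pivot: region (rows) x product (columns) -> total revenue

     Gadget Y      Tool P        Widget B    
North         1323           583           858  
West           970          1324           969  

Highest: West / Tool P = $1324

West / Tool P = $1324


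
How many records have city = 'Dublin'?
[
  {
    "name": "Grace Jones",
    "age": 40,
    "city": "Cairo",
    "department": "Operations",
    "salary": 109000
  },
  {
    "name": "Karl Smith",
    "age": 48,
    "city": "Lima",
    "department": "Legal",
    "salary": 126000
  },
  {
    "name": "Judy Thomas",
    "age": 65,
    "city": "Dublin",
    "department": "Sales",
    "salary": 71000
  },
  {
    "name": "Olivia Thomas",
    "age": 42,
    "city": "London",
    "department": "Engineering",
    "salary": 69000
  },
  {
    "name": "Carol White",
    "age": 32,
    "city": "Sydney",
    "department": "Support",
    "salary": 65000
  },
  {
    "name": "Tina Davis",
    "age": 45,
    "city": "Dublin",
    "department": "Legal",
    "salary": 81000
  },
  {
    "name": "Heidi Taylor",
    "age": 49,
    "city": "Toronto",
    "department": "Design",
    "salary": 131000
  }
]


Data: 7 records
Condition: city = 'Dublin'

Checking each record:
  Grace Jones: Cairo
  Karl Smith: Lima
  Judy Thomas: Dublin MATCH
  Olivia Thomas: London
  Carol White: Sydney
  Tina Davis: Dublin MATCH
  Heidi Taylor: Toronto

Count: 2

2


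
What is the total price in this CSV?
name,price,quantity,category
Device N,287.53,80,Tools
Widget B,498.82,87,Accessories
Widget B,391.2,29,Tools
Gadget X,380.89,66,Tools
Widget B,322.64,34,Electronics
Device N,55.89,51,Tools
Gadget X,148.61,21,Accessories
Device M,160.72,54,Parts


Computing total price:
Values: [287.53, 498.82, 391.2, 380.89, 322.64, 55.89, 148.61, 160.72]
Sum = 2246.30

2246.30


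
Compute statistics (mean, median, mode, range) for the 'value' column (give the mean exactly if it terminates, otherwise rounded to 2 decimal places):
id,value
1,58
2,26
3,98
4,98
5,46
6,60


Data: [58, 26, 98, 98, 46, 60]
Count: 6
Sum: 386
Mean: 386/6 ≈ 64.33 (rounded to 2 decimal places)
Sorted: [26, 46, 58, 60, 98, 98]
Median: 59.0
Mode: 98 (2 times)
Range: 98 - 26 = 72
Min: 26, Max: 98

mean≈64.33, median=59.0, mode=98, range=72


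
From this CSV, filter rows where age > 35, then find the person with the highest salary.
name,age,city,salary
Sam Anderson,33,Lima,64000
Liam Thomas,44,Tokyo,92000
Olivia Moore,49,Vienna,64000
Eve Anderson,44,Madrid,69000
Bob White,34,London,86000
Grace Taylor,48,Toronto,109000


Filter: age > 35
Sort by: salary (descending)

Filtered records (4):
  Grace Taylor, age 48, salary $109000
  Liam Thomas, age 44, salary $92000
  Eve Anderson, age 44, salary $69000
  Olivia Moore, age 49, salary $64000

Highest salary: Grace Taylor ($109000)

Grace Taylor


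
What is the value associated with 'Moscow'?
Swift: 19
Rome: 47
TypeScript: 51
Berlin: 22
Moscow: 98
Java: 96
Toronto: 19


Looking up key 'Moscow'
Value: 98

98


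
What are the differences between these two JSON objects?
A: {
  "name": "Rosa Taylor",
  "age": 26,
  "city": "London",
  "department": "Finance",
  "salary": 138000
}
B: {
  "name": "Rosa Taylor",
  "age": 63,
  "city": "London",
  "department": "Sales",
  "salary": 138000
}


Comparing each field (in key order):
  name: same
  age: DIFFERENT
  city: same
  department: DIFFERENT
  salary: same
Differences:
  age: 26 -> 63
  department: Finance -> Sales

2 field(s) changed

2 changes: age, department


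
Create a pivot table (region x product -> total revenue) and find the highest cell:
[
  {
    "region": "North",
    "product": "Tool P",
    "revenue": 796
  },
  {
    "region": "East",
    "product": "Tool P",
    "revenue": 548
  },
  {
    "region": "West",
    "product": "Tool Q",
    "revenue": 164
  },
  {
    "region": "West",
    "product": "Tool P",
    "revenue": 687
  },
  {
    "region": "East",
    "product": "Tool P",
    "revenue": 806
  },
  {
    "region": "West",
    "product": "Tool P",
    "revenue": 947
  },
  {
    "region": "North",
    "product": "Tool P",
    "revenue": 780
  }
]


Pivot: region (rows) x product (columns) -> total revenue

     Tool P        Tool Q      
East          1354             0  
North         1576             0  
West          1634           164  

Highest: West / Tool P = $1634

West / Tool P = $1634


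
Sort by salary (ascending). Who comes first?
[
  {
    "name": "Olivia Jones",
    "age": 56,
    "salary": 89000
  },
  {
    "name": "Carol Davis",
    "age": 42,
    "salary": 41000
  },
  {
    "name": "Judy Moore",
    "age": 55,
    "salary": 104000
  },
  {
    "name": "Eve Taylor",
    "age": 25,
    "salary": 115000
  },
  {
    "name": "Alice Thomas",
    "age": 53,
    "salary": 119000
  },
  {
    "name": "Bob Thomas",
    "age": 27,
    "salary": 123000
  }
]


Sort by: salary (ascending)

Sorted order:
  1. Carol Davis (salary = 41000)
  2. Olivia Jones (salary = 89000)
  3. Judy Moore (salary = 104000)
  4. Eve Taylor (salary = 115000)
  5. Alice Thomas (salary = 119000)
  6. Bob Thomas (salary = 123000)

First: Carol Davis

Carol Davis


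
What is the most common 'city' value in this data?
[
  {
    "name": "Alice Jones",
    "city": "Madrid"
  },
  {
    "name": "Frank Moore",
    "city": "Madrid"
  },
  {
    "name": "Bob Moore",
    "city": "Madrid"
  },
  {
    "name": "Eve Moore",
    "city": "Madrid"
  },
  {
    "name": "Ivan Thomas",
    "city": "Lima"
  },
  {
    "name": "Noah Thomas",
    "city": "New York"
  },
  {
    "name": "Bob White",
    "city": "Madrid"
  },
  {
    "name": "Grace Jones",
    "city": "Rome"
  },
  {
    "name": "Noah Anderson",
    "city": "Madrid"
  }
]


Counting 'city' values across 9 records:

  Madrid: 6 ######
  Lima: 1 #
  New York: 1 #
  Rome: 1 #

Most common: Madrid (6 times)

Madrid (6 times)


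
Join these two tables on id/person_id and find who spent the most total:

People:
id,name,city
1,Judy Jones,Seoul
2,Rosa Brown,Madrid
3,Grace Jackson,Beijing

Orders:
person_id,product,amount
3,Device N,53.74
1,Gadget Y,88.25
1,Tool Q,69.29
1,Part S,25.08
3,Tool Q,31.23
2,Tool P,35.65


Join on: people.id = orders.person_id

Joined rows:
  Grace Jackson (Beijing) bought Device N for $53.74
  Judy Jones (Seoul) bought Gadget Y for $88.25
  Judy Jones (Seoul) bought Tool Q for $69.29
  Judy Jones (Seoul) bought Part S for $25.08
  Grace Jackson (Beijing) bought Tool Q for $31.23
  Rosa Brown (Madrid) bought Tool P for $35.65

Total per person:
  Judy Jones: $182.62
  Grace Jackson: $84.97
  Rosa Brown: $35.65

Top spender: Judy Jones ($182.62)

Judy Jones ($182.62)


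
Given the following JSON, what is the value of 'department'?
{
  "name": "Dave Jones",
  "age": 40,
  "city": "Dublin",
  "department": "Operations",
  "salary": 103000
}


Looking up field 'department'
Value: Operations

Operations


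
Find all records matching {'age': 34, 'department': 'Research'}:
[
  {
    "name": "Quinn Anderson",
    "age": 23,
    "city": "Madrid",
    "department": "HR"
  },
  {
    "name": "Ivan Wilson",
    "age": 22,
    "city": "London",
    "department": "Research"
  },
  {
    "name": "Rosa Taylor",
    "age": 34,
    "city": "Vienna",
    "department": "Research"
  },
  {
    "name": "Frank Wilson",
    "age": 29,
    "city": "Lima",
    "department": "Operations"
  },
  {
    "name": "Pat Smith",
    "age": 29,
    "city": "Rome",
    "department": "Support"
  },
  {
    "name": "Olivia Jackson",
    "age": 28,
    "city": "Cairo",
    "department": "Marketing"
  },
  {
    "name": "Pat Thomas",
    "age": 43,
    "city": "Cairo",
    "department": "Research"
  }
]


Search criteria: {'age': 34, 'department': 'Research'}

Checking 7 records:
  Quinn Anderson: {age: 23, department: HR}
  Ivan Wilson: {age: 22, department: Research}
  Rosa Taylor: {age: 34, department: Research} <-- MATCH
  Frank Wilson: {age: 29, department: Operations}
  Pat Smith: {age: 29, department: Support}
  Olivia Jackson: {age: 28, department: Marketing}
  Pat Thomas: {age: 43, department: Research}

Matches: ["Rosa Taylor"]

["Rosa Taylor"]


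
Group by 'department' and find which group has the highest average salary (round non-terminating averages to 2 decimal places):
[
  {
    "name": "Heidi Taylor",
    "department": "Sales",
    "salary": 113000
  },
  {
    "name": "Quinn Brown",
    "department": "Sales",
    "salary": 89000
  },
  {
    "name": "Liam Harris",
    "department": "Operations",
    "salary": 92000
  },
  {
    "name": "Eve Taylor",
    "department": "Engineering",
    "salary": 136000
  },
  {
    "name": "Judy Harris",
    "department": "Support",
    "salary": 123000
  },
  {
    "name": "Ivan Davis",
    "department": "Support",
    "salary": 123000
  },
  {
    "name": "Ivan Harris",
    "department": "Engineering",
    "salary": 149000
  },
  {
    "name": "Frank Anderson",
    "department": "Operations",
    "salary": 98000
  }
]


Group by: department

Groups:
  Engineering: 2 people, avg salary = 285000/2 = $142500
  Operations: 2 people, avg salary = 190000/2 = $95000
  Sales: 2 people, avg salary = 202000/2 = $101000
  Support: 2 people, avg salary = 246000/2 = $123000

Highest average salary: Engineering ($142500)

Engineering ($142500)


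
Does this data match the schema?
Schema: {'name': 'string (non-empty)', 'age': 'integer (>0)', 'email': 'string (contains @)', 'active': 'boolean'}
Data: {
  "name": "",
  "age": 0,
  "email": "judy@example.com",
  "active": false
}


Validating each field against schema:
  name: FAIL ("" is an empty string)
  age: FAIL (0 is not > 0)
  email: OK (string with @)
  active: OK (boolean)

Result: INVALID (2 errors: name, age)

INVALID (2 errors: name, age)


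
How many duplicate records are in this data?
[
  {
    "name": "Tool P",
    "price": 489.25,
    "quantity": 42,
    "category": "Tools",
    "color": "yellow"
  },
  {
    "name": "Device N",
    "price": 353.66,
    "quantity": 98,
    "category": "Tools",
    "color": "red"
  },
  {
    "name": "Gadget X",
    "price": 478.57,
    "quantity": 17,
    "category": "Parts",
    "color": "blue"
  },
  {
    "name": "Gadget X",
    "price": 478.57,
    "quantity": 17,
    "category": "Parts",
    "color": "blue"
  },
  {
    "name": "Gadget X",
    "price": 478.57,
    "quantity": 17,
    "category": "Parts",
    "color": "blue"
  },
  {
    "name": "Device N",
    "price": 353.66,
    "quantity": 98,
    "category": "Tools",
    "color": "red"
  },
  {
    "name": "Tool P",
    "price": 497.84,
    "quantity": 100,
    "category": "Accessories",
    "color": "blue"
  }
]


Checking 7 records for duplicates:

  Row 1: Tool P ($489.25, qty 42)
  Row 2: Device N ($353.66, qty 98)
  Row 3: Gadget X ($478.57, qty 17)
  Row 4: Gadget X ($478.57, qty 17) <-- DUPLICATE
  Row 5: Gadget X ($478.57, qty 17) <-- DUPLICATE
  Row 6: Device N ($353.66, qty 98) <-- DUPLICATE
  Row 7: Tool P ($497.84, qty 100)

Duplicates found: 3
Unique records: 4

3 duplicates, 4 unique


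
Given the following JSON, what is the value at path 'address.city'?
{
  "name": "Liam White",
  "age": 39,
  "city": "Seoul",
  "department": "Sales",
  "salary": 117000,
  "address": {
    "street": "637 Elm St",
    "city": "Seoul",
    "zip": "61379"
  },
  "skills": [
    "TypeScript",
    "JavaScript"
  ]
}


Query: address.city
Path: address -> city
Value: Seoul

Seoul


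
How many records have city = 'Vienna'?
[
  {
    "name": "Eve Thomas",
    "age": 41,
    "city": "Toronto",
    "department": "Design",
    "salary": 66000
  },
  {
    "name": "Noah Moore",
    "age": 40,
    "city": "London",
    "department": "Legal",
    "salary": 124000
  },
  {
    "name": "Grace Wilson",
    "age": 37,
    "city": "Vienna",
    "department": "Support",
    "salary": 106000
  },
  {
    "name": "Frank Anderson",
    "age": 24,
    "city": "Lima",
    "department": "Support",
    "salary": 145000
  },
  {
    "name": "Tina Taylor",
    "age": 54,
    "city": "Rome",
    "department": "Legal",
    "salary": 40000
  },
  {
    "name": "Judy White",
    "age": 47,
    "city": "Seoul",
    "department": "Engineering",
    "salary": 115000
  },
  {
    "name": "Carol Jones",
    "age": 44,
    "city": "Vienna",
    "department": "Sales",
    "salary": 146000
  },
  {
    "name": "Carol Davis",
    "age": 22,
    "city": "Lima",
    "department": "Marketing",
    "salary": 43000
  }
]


Data: 8 records
Condition: city = 'Vienna'

Checking each record:
  Eve Thomas: Toronto
  Noah Moore: London
  Grace Wilson: Vienna MATCH
  Frank Anderson: Lima
  Tina Taylor: Rome
  Judy White: Seoul
  Carol Jones: Vienna MATCH
  Carol Davis: Lima

Count: 2

2


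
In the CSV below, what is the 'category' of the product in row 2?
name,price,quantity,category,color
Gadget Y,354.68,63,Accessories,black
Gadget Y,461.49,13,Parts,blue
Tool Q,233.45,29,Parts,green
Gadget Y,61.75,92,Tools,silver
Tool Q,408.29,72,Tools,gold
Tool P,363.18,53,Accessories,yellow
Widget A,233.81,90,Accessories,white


Query: Row 2 ('Gadget Y'), column 'category'
Value: Parts

Parts


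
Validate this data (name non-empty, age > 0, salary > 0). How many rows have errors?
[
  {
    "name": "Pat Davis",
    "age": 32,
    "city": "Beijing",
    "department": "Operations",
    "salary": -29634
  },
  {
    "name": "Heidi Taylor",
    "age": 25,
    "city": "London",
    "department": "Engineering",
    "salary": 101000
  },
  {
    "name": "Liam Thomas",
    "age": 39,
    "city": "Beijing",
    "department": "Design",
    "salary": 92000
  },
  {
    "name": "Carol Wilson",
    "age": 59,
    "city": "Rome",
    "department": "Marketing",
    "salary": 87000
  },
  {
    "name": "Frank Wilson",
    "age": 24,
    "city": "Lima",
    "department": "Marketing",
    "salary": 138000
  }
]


Validating 5 records:
Rules: name non-empty, age > 0, salary > 0

  Row 1 (Pat Davis): negative salary: -29634
  Row 2 (Heidi Taylor): OK
  Row 3 (Liam Thomas): OK
  Row 4 (Carol Wilson): OK
  Row 5 (Frank Wilson): OK

Total errors: 1

1 errors


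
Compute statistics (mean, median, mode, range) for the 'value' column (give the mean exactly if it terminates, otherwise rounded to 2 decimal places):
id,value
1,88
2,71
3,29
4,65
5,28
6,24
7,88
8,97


Data: [88, 71, 29, 65, 28, 24, 88, 97]
Count: 8
Sum: 490
Mean: 490/8 = 61.25
Sorted: [24, 28, 29, 65, 71, 88, 88, 97]
Median: 68.0
Mode: 88 (2 times)
Range: 97 - 24 = 73
Min: 24, Max: 97

mean=61.25, median=68.0, mode=88, range=73


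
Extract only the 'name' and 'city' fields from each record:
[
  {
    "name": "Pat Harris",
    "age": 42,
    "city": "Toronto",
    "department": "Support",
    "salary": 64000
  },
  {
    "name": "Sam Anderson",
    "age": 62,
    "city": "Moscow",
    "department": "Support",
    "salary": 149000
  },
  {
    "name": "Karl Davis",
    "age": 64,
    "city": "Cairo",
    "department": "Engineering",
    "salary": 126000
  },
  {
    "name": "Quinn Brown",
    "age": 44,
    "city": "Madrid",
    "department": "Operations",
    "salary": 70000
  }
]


Original: 4 records with fields: name, age, city, department, salary
Keep: ['name', 'city']
Drop: ['age', 'department', 'salary']
Result: 4 records, 2 fields each

[
  {
    "name": "Pat Harris",
    "city": "Toronto"
  },
  {
    "name": "Sam Anderson",
    "city": "Moscow"
  },
  {
    "name": "Karl Davis",
    "city": "Cairo"
  },
  {
    "name": "Quinn Brown",
    "city": "Madrid"
  }
]
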